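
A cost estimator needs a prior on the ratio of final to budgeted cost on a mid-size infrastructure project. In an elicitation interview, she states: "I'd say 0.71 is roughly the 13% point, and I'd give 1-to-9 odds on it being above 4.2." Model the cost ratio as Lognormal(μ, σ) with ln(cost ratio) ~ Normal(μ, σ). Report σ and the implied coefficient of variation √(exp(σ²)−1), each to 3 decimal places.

σ ≈ 0.738, CV ≈ 0.851

If T ~ Lognormal(μ,σ) then ln T ~ Normal(μ,σ), so the p-quantile of ln T is μ + z_p·σ.
ln(0.71) = -0.3425 and ln(4.2) = 1.435; z_{0.13} = -1.126, z_{0.9} = 1.282.
σ = (1.435 − -0.3425)/(1.282 − (-1.126)) = 0.738.
μ = -0.3425 − (-1.126)·0.738 = 0.489.
CV = √(exp(σ²)−1) = √(exp(0.5450)−1) = 0.851.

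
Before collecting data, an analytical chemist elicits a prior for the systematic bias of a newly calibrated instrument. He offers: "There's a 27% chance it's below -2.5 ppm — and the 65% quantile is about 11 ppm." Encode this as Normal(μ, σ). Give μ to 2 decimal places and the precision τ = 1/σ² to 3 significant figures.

μ = 5.79, τ = 0.00547

For Normal(μ,σ), the p-quantile is μ + z_p·σ. Here z_{0.27} = -0.6128, z_{0.65} = 0.3853.
So -2.5 = μ − 0.6128σ and 11 = μ + 0.3853σ.
Subtracting: σ = (11 − -2.5)/(0.3853 − (-0.6128)) = 13.53.
Then μ = -2.5 − (-0.6128)·13.53 = 5.79.
Precision τ = 1/σ² = 1/13.53² = 0.00547.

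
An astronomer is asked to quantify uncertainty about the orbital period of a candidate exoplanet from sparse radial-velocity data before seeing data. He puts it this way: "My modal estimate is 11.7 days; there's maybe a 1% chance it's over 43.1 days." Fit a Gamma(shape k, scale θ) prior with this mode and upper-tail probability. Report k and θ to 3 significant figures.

k ≈ 3.51, θ ≈ 4.65

Gamma(k,θ) with k>1 has mode (k−1)θ, so θ = 11.7/(k−1).
Need P(X < 43.1) = 0.99 with θ tied to k this way. Start at k = 2, θ = 11.7: P(X<43.1) ≈ 0.882.
Too low — raise k to concentrate. Iterating converges to k ≈ 3.51.
Then θ = 11.7/(3.51−1) ≈ 4.65.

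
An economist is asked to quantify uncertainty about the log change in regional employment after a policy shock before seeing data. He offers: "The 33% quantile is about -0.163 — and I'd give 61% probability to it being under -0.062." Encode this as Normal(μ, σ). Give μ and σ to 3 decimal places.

μ = -0.101, σ = 0.140

For Normal(μ,σ), the p-quantile is μ + z_p·σ. Here z_{0.33} = -0.4399, z_{0.61} = 0.2793.
So -0.163 = μ − 0.4399σ and -0.062 = μ + 0.2793σ.
Subtracting: σ = (-0.062 − -0.163)/(0.2793 − (-0.4399)) = 0.140.
Then μ = -0.163 − (-0.4399)·0.140 = -0.101.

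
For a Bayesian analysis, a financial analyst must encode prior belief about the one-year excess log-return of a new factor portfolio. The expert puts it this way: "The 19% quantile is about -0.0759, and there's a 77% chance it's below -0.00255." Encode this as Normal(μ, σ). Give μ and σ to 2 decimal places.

μ = -0.04, σ = 0.05

The p-quantile of Normal(μ,σ) is μ + z_p·σ, with z_{0.19} = -0.8779 and z_{0.77} = 0.7388.
Eliminate σ: μ = (z₂·x₁ − z₁·x₂)/(z₂ − z₁) = (0.7388·-0.0759 − (-0.8779)·-0.00255)/1.617 = -0.04.
Then σ = (x₂ − x₁)/(z₂ − z₁) = (-0.00255 − -0.0759)/1.617 = 0.05.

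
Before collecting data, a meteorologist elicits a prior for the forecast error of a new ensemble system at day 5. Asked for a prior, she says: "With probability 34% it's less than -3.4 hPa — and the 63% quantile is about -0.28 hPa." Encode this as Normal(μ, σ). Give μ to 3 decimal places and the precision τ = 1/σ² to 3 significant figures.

μ = -1.671, τ = 0.0569

For Normal(μ,σ), the p-quantile is μ + z_p·σ. Here z_{0.34} = -0.4125, z_{0.63} = 0.3319.
So -3.4 = μ − 0.4125σ and -0.28 = μ + 0.3319σ.
Subtracting: σ = (-0.28 − -3.4)/(0.3319 − (-0.4125)) = 4.192.
Then μ = -3.4 − (-0.4125)·4.192 = -1.671.
Precision τ = 1/σ² = 1/4.192² = 0.0569.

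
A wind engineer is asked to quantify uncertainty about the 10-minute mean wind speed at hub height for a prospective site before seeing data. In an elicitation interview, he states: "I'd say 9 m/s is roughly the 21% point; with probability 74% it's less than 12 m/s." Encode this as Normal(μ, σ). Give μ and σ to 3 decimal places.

μ = 10.669, σ = 2.069

The p-quantile of Normal(μ,σ) is μ + z_p·σ, with z_{0.21} = -0.8064 and z_{0.74} = 0.6433.
Eliminate σ: μ = (z₂·x₁ − z₁·x₂)/(z₂ − z₁) = (0.6433·9 − (-0.8064)·12)/1.45 = 10.669.
Then σ = (x₂ − x₁)/(z₂ − z₁) = (12 − 9)/1.45 = 2.069.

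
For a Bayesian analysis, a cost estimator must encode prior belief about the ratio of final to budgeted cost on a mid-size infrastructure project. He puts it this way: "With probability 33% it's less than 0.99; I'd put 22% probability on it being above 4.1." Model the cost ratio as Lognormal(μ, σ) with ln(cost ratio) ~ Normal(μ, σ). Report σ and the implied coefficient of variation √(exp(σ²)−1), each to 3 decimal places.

σ ≈ 1.172, CV ≈ 1.718

If T ~ Lognormal(μ,σ) then ln T ~ Normal(μ,σ), so the p-quantile of ln T is μ + z_p·σ.
ln(0.99) = -0.01005 and ln(4.1) = 1.411; z_{0.33} = -0.4399, z_{0.78} = 0.7722.
σ = (1.411 − -0.01005)/(0.7722 − (-0.4399)) = 1.172.
μ = -0.01005 − (-0.4399)·1.172 = 0.506.
CV = √(exp(σ²)−1) = √(exp(1.3745)−1) = 1.718.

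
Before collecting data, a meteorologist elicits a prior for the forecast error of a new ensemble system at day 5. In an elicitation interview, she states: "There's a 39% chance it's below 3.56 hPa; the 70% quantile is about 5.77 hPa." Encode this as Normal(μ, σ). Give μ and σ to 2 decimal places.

μ = 4.33, σ = 2.75

The p-quantile of Normal(μ,σ) is μ + z_p·σ, with z_{0.39} = -0.2793 and z_{0.7} = 0.5244.
Eliminate σ: μ = (z₂·x₁ − z₁·x₂)/(z₂ − z₁) = (0.5244·3.56 − (-0.2793)·5.77)/0.8037 = 4.33.
Then σ = (x₂ − x₁)/(z₂ − z₁) = (5.77 − 3.56)/0.8037 = 2.75.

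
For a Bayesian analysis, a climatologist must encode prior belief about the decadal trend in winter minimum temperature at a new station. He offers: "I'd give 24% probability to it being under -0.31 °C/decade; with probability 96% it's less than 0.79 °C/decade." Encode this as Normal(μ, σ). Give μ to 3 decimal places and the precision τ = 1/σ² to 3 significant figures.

μ = 0.006, τ = 4.99

The p-quantile of Normal(μ,σ) is μ + z_p·σ, with z_{0.24} = -0.7063 and z_{0.96} = 1.751.
Eliminate σ: μ = (z₂·x₁ − z₁·x₂)/(z₂ − z₁) = (1.751·-0.31 − (-0.7063)·0.79)/2.457 = 0.006.
Then σ = (x₂ − x₁)/(z₂ − z₁) = (0.79 − -0.31)/2.457 = 0.448.
Precision τ = 1/σ² = 1/0.4477² = 4.99.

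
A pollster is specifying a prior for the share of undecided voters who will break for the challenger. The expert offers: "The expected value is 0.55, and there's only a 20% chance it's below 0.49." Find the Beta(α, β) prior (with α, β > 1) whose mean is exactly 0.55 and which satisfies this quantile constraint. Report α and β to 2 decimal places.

α ≈ 26.68, β ≈ 21.83

With mean 0.55 fixed, write α = 0.55s, β = 0.45s where s = α+β.
Need P(θ < 0.49) = 0.2 under Beta(0.55s, 0.45s). Normal approximation: (q−m)/√(m(1−m)/s) ≈ z_{0.2} = -0.842, so s ≈ 0.55·0.45·(-0.842)²/(0.49−0.55)² = 48.7.
At s = 48.7: P(θ<0.49) ≈ 0.200. Adjusting to match 0.2 gives s ≈ 48.51.
So α = 0.55·48.51 ≈ 26.68, β = 0.45·48.51 ≈ 21.83.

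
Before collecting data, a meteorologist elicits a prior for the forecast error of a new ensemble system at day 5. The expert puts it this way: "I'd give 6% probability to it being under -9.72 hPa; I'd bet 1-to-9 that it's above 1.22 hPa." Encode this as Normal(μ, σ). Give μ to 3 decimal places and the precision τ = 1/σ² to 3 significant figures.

μ = -3.723, τ = 0.0672

For Normal(μ,σ), the p-quantile is μ + z_p·σ. Here z_{0.06} = -1.555, z_{0.9} = 1.282.
So -9.72 = μ − 1.555σ and 1.22 = μ + 1.282σ.
Subtracting: σ = (1.22 − -9.72)/(1.282 − (-1.555)) = 3.857.
Then μ = -9.72 − (-1.555)·3.857 = -3.723.
Precision τ = 1/σ² = 1/3.857² = 0.0672.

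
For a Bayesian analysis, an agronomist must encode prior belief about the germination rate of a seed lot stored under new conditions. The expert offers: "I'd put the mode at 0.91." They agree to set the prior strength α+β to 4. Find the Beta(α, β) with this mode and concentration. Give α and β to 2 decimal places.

α = 2.82, β = 1.18

For α,β > 1 the Beta mode is (α−1)/(α+β−2). With α+β = 4, the mode is (α−1)/2.
Set (α−1)/2 = 0.91 → α = 1 + 0.91·2 = 2.82.
β = 4 − α = 1.18.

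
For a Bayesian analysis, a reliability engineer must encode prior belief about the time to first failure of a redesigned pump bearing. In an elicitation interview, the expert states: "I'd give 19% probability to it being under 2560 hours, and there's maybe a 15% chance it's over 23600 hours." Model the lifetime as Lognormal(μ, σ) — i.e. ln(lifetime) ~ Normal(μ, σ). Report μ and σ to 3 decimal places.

If T ~ Lognormal(μ,σ) then ln T ~ Normal(μ,σ), so the p-quantile of ln T is μ + z_p·σ.
ln(2560) = 7.848 and ln(23600) = 10.07; z_{0.19} = -0.8779, z_{0.85} = 1.036.
σ = (10.07 − 7.848)/(1.036 − (-0.8779)) = 1.160.
μ = 7.848 − (-0.8779)·1.160 = 8.866.

μ ≈ 8.866, σ ≈ 1.160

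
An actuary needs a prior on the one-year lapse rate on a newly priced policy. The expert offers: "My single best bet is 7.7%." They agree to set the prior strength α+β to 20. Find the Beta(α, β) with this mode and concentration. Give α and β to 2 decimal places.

α = 2.39, β = 17.61

For α,β > 1 the Beta mode is (α−1)/(α+β−2). With α+β = 20, the mode is (α−1)/18.
Set (α−1)/18 = 0.077 → α = 1 + 0.077·18 = 2.39.
β = 20 − α = 17.61.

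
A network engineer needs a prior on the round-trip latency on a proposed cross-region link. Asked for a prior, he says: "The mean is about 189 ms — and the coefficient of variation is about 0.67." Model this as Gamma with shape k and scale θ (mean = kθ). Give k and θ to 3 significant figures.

For Gamma(k, scale θ): mean = kθ, variance = kθ², so CV = 1/√k.
CV = 0.67, hence k = 1/CV² = 2.23.
Then θ = mean/k = 189/2.23 = 84.8.

k ≈ 2.23, θ ≈ 84.8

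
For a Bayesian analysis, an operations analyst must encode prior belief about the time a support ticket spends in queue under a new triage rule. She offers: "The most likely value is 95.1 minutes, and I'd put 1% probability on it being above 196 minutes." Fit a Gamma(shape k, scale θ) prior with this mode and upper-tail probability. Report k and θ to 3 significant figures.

Gamma(k,θ) with k>1 has mode (k−1)θ, so θ = 95.1/(k−1).
Need P(X < 196) = 0.99 with θ tied to k this way. Start at k = 2, θ = 95.1: P(X<196) ≈ 0.610.
Too low — raise k to concentrate. Iterating converges to k ≈ 10.3.
Then θ = 95.1/(10.3−1) ≈ 10.2.

k ≈ 10.3, θ ≈ 10.2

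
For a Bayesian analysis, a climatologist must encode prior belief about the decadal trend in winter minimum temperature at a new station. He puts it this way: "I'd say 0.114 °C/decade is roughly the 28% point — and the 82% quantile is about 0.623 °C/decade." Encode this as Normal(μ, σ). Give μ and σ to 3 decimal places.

μ = 0.312, σ = 0.340

For Normal(μ,σ), the p-quantile is μ + z_p·σ. Here z_{0.28} = -0.5828, z_{0.82} = 0.9154.
So 0.114 = μ − 0.5828σ and 0.623 = μ + 0.9154σ.
Subtracting: σ = (0.623 − 0.114)/(0.9154 − (-0.5828)) = 0.340.
Then μ = 0.114 − (-0.5828)·0.340 = 0.312.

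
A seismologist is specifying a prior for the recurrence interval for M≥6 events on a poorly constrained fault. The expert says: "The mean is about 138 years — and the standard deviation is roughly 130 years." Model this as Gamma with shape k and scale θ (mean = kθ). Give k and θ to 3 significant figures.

k ≈ 1.13, θ ≈ 122

For Gamma(k, scale θ): mean = kθ, variance = kθ², so CV = 1/√k.
CV = SD/mean = 130/138 = 0.942, hence k = 1/CV² = 1.13.
Then θ = mean/k = 138/1.13 = 122.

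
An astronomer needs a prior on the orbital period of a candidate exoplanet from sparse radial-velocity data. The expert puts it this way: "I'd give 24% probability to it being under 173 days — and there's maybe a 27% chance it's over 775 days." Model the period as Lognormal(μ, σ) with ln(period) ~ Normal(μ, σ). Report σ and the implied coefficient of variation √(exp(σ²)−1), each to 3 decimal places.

If T ~ Lognormal(μ,σ) then ln T ~ Normal(μ,σ), so the p-quantile of ln T is μ + z_p·σ.
ln(173) = 5.153 and ln(775) = 6.653; z_{0.24} = -0.7063, z_{0.73} = 0.6128.
σ = (6.653 − 5.153)/(0.6128 − (-0.7063)) = 1.137.
μ = 5.153 − (-0.7063)·1.137 = 5.956.
CV = √(exp(σ²)−1) = √(exp(1.2923)−1) = 1.625.

σ ≈ 1.137, CV ≈ 1.625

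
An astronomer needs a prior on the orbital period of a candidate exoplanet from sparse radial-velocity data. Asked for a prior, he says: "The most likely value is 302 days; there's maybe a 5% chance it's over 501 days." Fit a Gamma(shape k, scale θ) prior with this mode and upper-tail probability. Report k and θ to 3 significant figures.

Gamma(k,θ) with k>1 has mode (k−1)θ, so θ = 302/(k−1).
Need P(X < 501) = 0.95 with θ tied to k this way. Start at k = 2, θ = 302: P(X<501) ≈ 0.494.
Too low — raise k to concentrate. Iterating converges to k ≈ 11.9.
Then θ = 302/(11.9−1) ≈ 27.7.

k ≈ 11.9, θ ≈ 27.7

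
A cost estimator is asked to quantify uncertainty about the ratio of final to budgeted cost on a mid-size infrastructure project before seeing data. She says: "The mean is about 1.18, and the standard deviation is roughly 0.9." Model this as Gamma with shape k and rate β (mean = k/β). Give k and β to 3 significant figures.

For Gamma(k, rate β): mean = k/β, variance = k/β², so CV = 1/√k.
CV = SD/mean = 0.9/1.18 = 0.7627, hence k = 1/CV² = 1.72.
Then β = k/mean = 1.72/1.18 = 1.46.

k ≈ 1.72, β ≈ 1.46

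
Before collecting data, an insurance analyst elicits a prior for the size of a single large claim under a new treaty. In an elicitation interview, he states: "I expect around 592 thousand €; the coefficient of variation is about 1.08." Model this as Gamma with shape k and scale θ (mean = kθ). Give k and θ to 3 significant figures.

For Gamma(k, scale θ): mean = kθ, variance = kθ², so CV = 1/√k.
CV = 1.08, hence k = 1/CV² = 0.857.
Then θ = mean/k = 592/0.857 = 691.

k ≈ 0.857, θ ≈ 691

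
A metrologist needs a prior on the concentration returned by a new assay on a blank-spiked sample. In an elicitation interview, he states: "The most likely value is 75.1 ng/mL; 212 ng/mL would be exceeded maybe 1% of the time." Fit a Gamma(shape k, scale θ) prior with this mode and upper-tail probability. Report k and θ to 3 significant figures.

Gamma(k,θ) with k>1 has mode (k−1)θ, so θ = 75.1/(k−1).
Need P(X < 212) = 0.99 with θ tied to k this way. Start at k = 2, θ = 75.1: P(X<212) ≈ 0.773.
Too low — raise k to concentrate. Iterating converges to k ≈ 5.24.
Then θ = 75.1/(5.24−1) ≈ 17.7.

k ≈ 5.24, θ ≈ 17.7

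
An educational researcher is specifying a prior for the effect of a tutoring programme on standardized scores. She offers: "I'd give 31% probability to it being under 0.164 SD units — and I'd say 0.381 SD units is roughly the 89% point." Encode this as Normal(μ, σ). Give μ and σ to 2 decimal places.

The p-quantile of Normal(μ,σ) is μ + z_p·σ, with z_{0.31} = -0.4959 and z_{0.89} = 1.227.
Eliminate σ: μ = (z₂·x₁ − z₁·x₂)/(z₂ − z₁) = (1.227·0.164 − (-0.4959)·0.381)/1.722 = 0.23.
Then σ = (x₂ − x₁)/(z₂ − z₁) = (0.381 − 0.164)/1.722 = 0.13.

μ = 0.23, σ = 0.13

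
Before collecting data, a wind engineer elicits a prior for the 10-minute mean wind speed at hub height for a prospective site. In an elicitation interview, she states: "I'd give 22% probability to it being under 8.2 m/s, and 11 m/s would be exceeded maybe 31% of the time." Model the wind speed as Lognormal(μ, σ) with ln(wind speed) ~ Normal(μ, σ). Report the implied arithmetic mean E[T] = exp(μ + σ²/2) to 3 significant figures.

E[T] ≈ 10.1 m/s

If T ~ Lognormal(μ,σ) then ln T ~ Normal(μ,σ), so the p-quantile of ln T is μ + z_p·σ.
ln(8.2) = 2.104 and ln(11) = 2.398; z_{0.22} = -0.7722, z_{0.69} = 0.4959.
σ = (2.398 − 2.104)/(0.4959 − (-0.7722)) = 0.232.
μ = 2.104 − (-0.7722)·0.232 = 2.283.
E[T] = exp(μ + σ²/2) = exp(2.283 + 0.0268) = 10.1 m/s.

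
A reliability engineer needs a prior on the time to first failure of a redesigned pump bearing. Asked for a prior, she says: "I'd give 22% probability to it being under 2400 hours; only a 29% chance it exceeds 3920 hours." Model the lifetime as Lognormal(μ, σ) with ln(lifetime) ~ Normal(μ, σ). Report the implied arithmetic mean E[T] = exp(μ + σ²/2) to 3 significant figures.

E[T] ≈ 3420 hours

If T ~ Lognormal(μ,σ) then ln T ~ Normal(μ,σ), so the p-quantile of ln T is μ + z_p·σ.
ln(2400) = 7.783 and ln(3920) = 8.274; z_{0.22} = -0.7722, z_{0.71} = 0.5534.
σ = (8.274 − 7.783)/(0.5534 − (-0.7722)) = 0.370.
μ = 7.783 − (-0.7722)·0.370 = 8.069.
E[T] = exp(μ + σ²/2) = exp(8.069 + 0.0685) = 3420 hours.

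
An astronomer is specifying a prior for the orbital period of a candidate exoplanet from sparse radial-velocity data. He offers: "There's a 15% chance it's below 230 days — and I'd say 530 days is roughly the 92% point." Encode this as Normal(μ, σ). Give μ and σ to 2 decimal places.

The p-quantile of Normal(μ,σ) is μ + z_p·σ, with z_{0.15} = -1.036 and z_{0.92} = 1.405.
Eliminate σ: μ = (z₂·x₁ − z₁·x₂)/(z₂ − z₁) = (1.405·230 − (-1.036)·530)/2.442 = 357.35.
Then σ = (x₂ − x₁)/(z₂ − z₁) = (530 − 230)/2.442 = 122.88.

μ = 357.35, σ = 122.88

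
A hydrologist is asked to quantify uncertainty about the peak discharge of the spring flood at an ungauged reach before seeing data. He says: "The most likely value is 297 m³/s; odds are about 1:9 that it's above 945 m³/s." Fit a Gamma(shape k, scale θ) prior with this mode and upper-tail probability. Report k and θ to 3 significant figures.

Gamma(k,θ) with k>1 has mode (k−1)θ, so θ = 297/(k−1).
Need P(X < 945) = 0.9 with θ tied to k this way. Start at k = 2, θ = 297: P(X<945) ≈ 0.826.
Too low — raise k to concentrate. Iterating converges to k ≈ 2.41.
Then θ = 297/(2.41−1) ≈ 210.

k ≈ 2.41, θ ≈ 210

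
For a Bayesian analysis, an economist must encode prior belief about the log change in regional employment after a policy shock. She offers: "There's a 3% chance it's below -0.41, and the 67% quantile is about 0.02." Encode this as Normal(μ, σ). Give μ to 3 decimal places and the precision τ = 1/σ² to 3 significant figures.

For Normal(μ,σ), the p-quantile is μ + z_p·σ. Here z_{0.03} = -1.881, z_{0.67} = 0.4399.
So -0.41 = μ − 1.881σ and 0.02 = μ + 0.4399σ.
Subtracting: σ = (0.02 − -0.41)/(0.4399 − (-1.881)) = 0.185.
Then μ = -0.41 − (-1.881)·0.185 = -0.062.
Precision τ = 1/σ² = 1/0.1853² = 29.1.

μ = -0.062, τ = 29.1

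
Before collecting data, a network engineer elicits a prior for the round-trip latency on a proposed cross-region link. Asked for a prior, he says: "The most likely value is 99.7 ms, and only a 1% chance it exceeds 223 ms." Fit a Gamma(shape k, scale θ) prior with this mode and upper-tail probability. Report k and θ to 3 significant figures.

Gamma(k,θ) with k>1 has mode (k−1)θ, so θ = 99.7/(k−1).
Need P(X < 223) = 0.99 with θ tied to k this way. Start at k = 2, θ = 99.7: P(X<223) ≈ 0.654.
Too low — raise k to concentrate. Iterating converges to k ≈ 8.41.
Then θ = 99.7/(8.41−1) ≈ 13.4.

k ≈ 8.41, θ ≈ 13.4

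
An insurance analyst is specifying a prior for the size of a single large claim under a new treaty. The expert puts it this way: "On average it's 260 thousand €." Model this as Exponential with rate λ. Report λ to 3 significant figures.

λ ≈ 0.00385

Exponential mean = 1/λ, so λ = 1/260.0 = 0.00385.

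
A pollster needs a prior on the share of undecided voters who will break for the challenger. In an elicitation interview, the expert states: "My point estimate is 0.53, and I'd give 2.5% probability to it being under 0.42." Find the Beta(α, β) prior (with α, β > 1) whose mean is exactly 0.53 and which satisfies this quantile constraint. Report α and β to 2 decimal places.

With mean 0.53 fixed, write α = 0.53s, β = 0.47s where s = α+β.
Need P(θ < 0.42) = 0.025 under Beta(0.53s, 0.47s). Normal approximation: (q−m)/√(m(1−m)/s) ≈ z_{0.025} = -1.96, so s ≈ 0.53·0.47·(-1.96)²/(0.42−0.53)² = 79.1.
At s = 79.1: P(θ<0.42) ≈ 0.025. Adjusting to match 0.025 gives s ≈ 78.69.
So α = 0.53·78.69 ≈ 41.71, β = 0.47·78.69 ≈ 36.98.

α ≈ 41.71, β ≈ 36.98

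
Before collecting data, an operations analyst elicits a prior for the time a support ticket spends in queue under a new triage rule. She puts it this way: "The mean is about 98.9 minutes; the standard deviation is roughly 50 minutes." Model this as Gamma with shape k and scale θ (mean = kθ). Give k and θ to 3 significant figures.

k ≈ 3.91, θ ≈ 25.3

For Gamma(k, scale θ): mean = kθ, variance = kθ², so CV = 1/√k.
CV = SD/mean = 50/98.9 = 0.5056, hence k = 1/CV² = 3.91.
Then θ = mean/k = 98.9/3.91 = 25.3.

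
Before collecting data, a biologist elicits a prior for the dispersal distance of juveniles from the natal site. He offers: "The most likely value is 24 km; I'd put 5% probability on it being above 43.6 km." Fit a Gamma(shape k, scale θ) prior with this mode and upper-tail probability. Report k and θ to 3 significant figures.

Gamma(k,θ) with k>1 has mode (k−1)θ, so θ = 24/(k−1).
Need P(X < 43.6) = 0.95 with θ tied to k this way. Start at k = 2, θ = 24: P(X<43.6) ≈ 0.542.
Too low — raise k to concentrate. Iterating converges to k ≈ 8.82.
Then θ = 24/(8.82−1) ≈ 3.07.

k ≈ 8.82, θ ≈ 3.07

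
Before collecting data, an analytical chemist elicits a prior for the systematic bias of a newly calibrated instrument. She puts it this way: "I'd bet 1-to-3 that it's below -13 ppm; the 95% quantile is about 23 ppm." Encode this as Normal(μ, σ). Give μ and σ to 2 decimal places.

The p-quantile of Normal(μ,σ) is μ + z_p·σ, with z_{0.25} = -0.6745 and z_{0.95} = 1.645.
Eliminate σ: μ = (z₂·x₁ − z₁·x₂)/(z₂ − z₁) = (1.645·-13 − (-0.6745)·23)/2.319 = -2.53.
Then σ = (x₂ − x₁)/(z₂ − z₁) = (23 − -13)/2.319 = 15.52.

μ = -2.53, σ = 15.52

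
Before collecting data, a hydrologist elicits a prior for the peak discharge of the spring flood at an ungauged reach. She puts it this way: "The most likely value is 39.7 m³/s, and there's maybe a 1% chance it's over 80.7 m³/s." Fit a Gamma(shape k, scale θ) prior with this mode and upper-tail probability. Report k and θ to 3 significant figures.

Gamma(k,θ) with k>1 has mode (k−1)θ, so θ = 39.7/(k−1).
Need P(X < 80.7) = 0.99 with θ tied to k this way. Start at k = 2, θ = 39.7: P(X<80.7) ≈ 0.603.
Too low — raise k to concentrate. Iterating converges to k ≈ 10.7.
Then θ = 39.7/(10.7−1) ≈ 4.08.

k ≈ 10.7, θ ≈ 4.08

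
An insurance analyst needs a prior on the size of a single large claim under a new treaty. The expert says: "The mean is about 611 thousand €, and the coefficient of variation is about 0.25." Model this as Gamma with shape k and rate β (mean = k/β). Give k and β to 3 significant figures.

k ≈ 16, β ≈ 0.0262

For Gamma(k, rate β): mean = k/β, variance = k/β², so CV = 1/√k.
CV = 0.25, hence k = 1/CV² = 16.
Then β = k/mean = 16/611 = 0.0262.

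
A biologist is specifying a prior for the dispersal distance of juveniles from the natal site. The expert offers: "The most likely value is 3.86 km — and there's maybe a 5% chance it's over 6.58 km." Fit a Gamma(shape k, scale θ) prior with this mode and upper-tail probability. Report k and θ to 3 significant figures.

k ≈ 10.8, θ ≈ 0.393

Gamma(k,θ) with k>1 has mode (k−1)θ, so θ = 3.86/(k−1).
Need P(X < 6.58) = 0.95 with θ tied to k this way. Start at k = 2, θ = 3.86: P(X<6.58) ≈ 0.508.
Too low — raise k to concentrate. Iterating converges to k ≈ 10.8.
Then θ = 3.86/(10.8−1) ≈ 0.393.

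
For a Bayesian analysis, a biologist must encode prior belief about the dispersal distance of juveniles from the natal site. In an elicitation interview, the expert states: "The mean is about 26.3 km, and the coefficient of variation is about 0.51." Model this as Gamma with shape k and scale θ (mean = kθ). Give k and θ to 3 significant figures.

For Gamma(k, scale θ): mean = kθ, variance = kθ², so CV = 1/√k.
CV = 0.51, hence k = 1/CV² = 3.84.
Then θ = mean/k = 26.3/3.84 = 6.84.

k ≈ 3.84, θ ≈ 6.84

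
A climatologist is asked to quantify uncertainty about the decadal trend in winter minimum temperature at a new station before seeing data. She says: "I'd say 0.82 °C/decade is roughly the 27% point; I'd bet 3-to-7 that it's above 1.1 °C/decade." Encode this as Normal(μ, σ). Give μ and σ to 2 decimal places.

μ = 0.97, σ = 0.25

For Normal(μ,σ), the p-quantile is μ + z_p·σ. Here z_{0.27} = -0.6128, z_{0.7} = 0.5244.
So 0.82 = μ − 0.6128σ and 1.1 = μ + 0.5244σ.
Subtracting: σ = (1.1 − 0.82)/(0.5244 − (-0.6128)) = 0.25.
Then μ = 0.82 − (-0.6128)·0.25 = 0.97.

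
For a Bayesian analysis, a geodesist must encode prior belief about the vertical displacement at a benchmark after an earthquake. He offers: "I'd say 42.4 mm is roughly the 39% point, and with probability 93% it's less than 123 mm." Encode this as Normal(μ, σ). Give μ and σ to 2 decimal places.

μ = 55.23, σ = 45.92

For Normal(μ,σ), the p-quantile is μ + z_p·σ. Here z_{0.39} = -0.2793, z_{0.93} = 1.476.
So 42.4 = μ − 0.2793σ and 123 = μ + 1.476σ.
Subtracting: σ = (123 − 42.4)/(1.476 − (-0.2793)) = 45.92.
Then μ = 42.4 − (-0.2793)·45.92 = 55.23.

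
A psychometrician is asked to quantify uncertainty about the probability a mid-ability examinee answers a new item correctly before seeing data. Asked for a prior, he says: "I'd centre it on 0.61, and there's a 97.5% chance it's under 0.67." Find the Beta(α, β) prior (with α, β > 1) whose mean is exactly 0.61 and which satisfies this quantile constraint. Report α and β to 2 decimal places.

With mean 0.61 fixed, write α = 0.61s, β = 0.39s where s = α+β.
Need P(θ < 0.67) = 0.975 under Beta(0.61s, 0.39s). Normal approximation: (q−m)/√(m(1−m)/s) ≈ z_{0.975} = 1.96, so s ≈ 0.61·0.39·(1.96)²/(0.67−0.61)² = 253.9.
At s = 253.9: P(θ<0.67) ≈ 0.977. Adjusting to match 0.975 gives s ≈ 245.36.
So α = 0.61·245.36 ≈ 149.67, β = 0.39·245.36 ≈ 95.69.

α ≈ 149.67, β ≈ 95.69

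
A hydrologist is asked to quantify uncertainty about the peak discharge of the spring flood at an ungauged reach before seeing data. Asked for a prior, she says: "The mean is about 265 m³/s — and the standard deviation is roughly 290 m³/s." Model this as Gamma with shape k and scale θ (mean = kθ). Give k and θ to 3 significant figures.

k ≈ 0.835, θ ≈ 317

For Gamma(k, scale θ): mean = kθ, variance = kθ², so CV = 1/√k.
CV = SD/mean = 290/265 = 1.094, hence k = 1/CV² = 0.835.
Then θ = mean/k = 265/0.835 = 317.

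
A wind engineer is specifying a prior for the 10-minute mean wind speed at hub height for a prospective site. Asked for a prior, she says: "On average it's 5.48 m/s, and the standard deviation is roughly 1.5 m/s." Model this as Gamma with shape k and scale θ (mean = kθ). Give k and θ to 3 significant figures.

k ≈ 13.3, θ ≈ 0.411

For Gamma(k, scale θ): mean = kθ, variance = kθ², so CV = 1/√k.
CV = SD/mean = 1.5/5.48 = 0.2737, hence k = 1/CV² = 13.3.
Then θ = mean/k = 5.48/13.3 = 0.411.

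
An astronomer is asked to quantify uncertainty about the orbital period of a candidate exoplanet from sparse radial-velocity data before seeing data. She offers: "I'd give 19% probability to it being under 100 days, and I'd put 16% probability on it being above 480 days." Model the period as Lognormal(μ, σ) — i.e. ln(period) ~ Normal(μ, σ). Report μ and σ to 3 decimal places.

If T ~ Lognormal(μ,σ) then ln T ~ Normal(μ,σ), so the p-quantile of ln T is μ + z_p·σ.
ln(100) = 4.605 and ln(480) = 6.174; z_{0.19} = -0.8779, z_{0.84} = 0.9945.
σ = (6.174 − 4.605)/(0.9945 − (-0.8779)) = 0.838.
μ = 4.605 − (-0.8779)·0.838 = 5.341.

μ ≈ 5.341, σ ≈ 0.838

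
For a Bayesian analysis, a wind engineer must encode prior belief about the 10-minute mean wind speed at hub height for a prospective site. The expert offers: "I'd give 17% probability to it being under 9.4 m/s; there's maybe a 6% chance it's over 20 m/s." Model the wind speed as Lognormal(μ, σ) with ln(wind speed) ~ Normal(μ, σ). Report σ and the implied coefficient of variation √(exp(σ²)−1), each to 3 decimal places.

σ ≈ 0.301, CV ≈ 0.308

If T ~ Lognormal(μ,σ) then ln T ~ Normal(μ,σ), so the p-quantile of ln T is μ + z_p·σ.
ln(9.4) = 2.241 and ln(20) = 2.996; z_{0.17} = -0.9542, z_{0.94} = 1.555.
σ = (2.996 − 2.241)/(1.555 − (-0.9542)) = 0.301.
μ = 2.241 − (-0.9542)·0.301 = 2.528.
CV = √(exp(σ²)−1) = √(exp(0.0906)−1) = 0.308.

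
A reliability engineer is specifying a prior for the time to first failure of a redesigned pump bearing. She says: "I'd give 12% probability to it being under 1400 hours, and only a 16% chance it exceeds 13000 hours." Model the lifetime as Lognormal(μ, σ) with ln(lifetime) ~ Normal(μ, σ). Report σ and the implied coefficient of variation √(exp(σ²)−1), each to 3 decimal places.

If T ~ Lognormal(μ,σ) then ln T ~ Normal(μ,σ), so the p-quantile of ln T is μ + z_p·σ.
ln(1400) = 7.244 and ln(13000) = 9.473; z_{0.12} = -1.175, z_{0.84} = 0.9945.
σ = (9.473 − 7.244)/(0.9945 − (-1.175)) = 1.027.
μ = 7.244 − (-1.175)·1.027 = 8.451.
CV = √(exp(σ²)−1) = √(exp(1.0552)−1) = 1.368.

σ ≈ 1.027, CV ≈ 1.368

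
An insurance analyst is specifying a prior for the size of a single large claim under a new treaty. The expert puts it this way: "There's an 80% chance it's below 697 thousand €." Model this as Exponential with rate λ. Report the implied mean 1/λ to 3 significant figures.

P(T < 697.0) = 1 − e^(−λ·697.0) = 0.8, so λ = −ln(1−0.8)/697.0 = −ln(0.2)/697.0 = 0.00231.
Mean = 1/λ = 433 thousand €.

mean ≈ 433 thousand €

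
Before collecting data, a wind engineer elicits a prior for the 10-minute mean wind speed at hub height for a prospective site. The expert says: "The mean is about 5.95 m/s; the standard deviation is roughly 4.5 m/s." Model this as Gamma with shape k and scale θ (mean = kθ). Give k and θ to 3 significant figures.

k ≈ 1.75, θ ≈ 3.4

For Gamma(k, scale θ): mean = kθ, variance = kθ², so CV = 1/√k.
CV = SD/mean = 4.5/5.95 = 0.7563, hence k = 1/CV² = 1.75.
Then θ = mean/k = 5.95/1.75 = 3.4.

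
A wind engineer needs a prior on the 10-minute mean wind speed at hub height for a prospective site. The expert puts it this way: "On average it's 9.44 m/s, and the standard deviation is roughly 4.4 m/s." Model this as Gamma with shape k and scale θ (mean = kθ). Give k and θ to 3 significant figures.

For Gamma(k, scale θ): mean = kθ, variance = kθ², so CV = 1/√k.
CV = SD/mean = 4.4/9.44 = 0.4661, hence k = 1/CV² = 4.6.
Then θ = mean/k = 9.44/4.6 = 2.05.

k ≈ 4.6, θ ≈ 2.05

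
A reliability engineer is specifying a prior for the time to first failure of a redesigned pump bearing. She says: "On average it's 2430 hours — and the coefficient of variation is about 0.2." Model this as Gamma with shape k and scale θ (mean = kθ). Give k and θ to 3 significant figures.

For Gamma(k, scale θ): mean = kθ, variance = kθ², so CV = 1/√k.
CV = 0.2, hence k = 1/CV² = 25.
Then θ = mean/k = 2430/25 = 97.2.

k ≈ 25, θ ≈ 97.2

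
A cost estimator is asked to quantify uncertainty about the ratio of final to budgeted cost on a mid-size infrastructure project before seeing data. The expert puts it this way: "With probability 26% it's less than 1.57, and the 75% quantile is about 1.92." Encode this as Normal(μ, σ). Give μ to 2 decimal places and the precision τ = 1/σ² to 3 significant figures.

μ = 1.74, τ = 14.2

For Normal(μ,σ), the p-quantile is μ + z_p·σ. Here z_{0.26} = -0.6433, z_{0.75} = 0.6745.
So 1.57 = μ − 0.6433σ and 1.92 = μ + 0.6745σ.
Subtracting: σ = (1.92 − 1.57)/(0.6745 − (-0.6433)) = 0.27.
Then μ = 1.57 − (-0.6433)·0.27 = 1.74.
Precision τ = 1/σ² = 1/0.2656² = 14.2.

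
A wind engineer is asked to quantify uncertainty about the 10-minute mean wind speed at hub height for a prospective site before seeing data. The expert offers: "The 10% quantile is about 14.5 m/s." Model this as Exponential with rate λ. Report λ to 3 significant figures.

P(T < 14.5) = 1 − e^(−λ·14.5) = 0.1, so λ = −ln(1−0.1)/14.5 = −ln(0.9)/14.5 = 0.00727.

λ ≈ 0.00727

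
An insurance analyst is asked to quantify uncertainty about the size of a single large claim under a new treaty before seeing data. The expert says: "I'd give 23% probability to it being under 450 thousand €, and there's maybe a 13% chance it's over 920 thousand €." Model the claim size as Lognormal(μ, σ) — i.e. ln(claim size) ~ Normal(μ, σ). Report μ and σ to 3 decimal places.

If T ~ Lognormal(μ,σ) then ln T ~ Normal(μ,σ), so the p-quantile of ln T is μ + z_p·σ.
ln(450) = 6.109 and ln(920) = 6.824; z_{0.23} = -0.7388, z_{0.87} = 1.126.
σ = (6.824 − 6.109)/(1.126 − (-0.7388)) = 0.383.
μ = 6.109 − (-0.7388)·0.383 = 6.393.

μ ≈ 6.393, σ ≈ 0.383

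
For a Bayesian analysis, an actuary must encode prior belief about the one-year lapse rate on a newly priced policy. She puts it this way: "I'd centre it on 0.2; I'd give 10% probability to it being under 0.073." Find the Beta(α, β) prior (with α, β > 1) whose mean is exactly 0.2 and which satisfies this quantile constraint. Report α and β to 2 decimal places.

α ≈ 2.53, β ≈ 10.13

With mean 0.2 fixed, write α = 0.2s, β = 0.8s where s = α+β.
Need P(θ < 0.073) = 0.1 under Beta(0.2s, 0.8s). Normal approximation: (q−m)/√(m(1−m)/s) ≈ z_{0.1} = -1.28, so s ≈ 0.2·0.8·(-1.28)²/(0.073−0.2)² = 16.3.
At s = 16.3: P(θ<0.073) ≈ 0.067. Adjusting to match 0.1 gives s ≈ 12.67.
So α = 0.2·12.67 ≈ 2.53, β = 0.8·12.67 ≈ 10.13.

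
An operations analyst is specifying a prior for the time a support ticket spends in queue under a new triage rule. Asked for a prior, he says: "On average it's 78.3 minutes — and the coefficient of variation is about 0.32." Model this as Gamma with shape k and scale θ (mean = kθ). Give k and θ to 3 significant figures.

For Gamma(k, scale θ): mean = kθ, variance = kθ², so CV = 1/√k.
CV = 0.32, hence k = 1/CV² = 9.77.
Then θ = mean/k = 78.3/9.77 = 8.02.

k ≈ 9.77, θ ≈ 8.02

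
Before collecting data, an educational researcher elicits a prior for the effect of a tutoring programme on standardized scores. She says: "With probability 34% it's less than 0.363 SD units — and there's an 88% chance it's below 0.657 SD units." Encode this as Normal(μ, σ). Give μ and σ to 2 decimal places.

μ = 0.44, σ = 0.19

The p-quantile of Normal(μ,σ) is μ + z_p·σ, with z_{0.34} = -0.4125 and z_{0.88} = 1.175.
Eliminate σ: μ = (z₂·x₁ − z₁·x₂)/(z₂ − z₁) = (1.175·0.363 − (-0.4125)·0.657)/1.587 = 0.44.
Then σ = (x₂ − x₁)/(z₂ − z₁) = (0.657 − 0.363)/1.587 = 0.19.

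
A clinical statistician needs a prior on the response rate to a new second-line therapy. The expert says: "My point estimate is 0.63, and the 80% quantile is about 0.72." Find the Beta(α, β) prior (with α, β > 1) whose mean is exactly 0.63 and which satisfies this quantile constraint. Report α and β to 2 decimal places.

α ≈ 13.19, β ≈ 7.75

With mean 0.63 fixed, write α = 0.63s, β = 0.37s where s = α+β.
Need P(θ < 0.72) = 0.8 under Beta(0.63s, 0.37s). Normal approximation: (q−m)/√(m(1−m)/s) ≈ z_{0.8} = 0.842, so s ≈ 0.63·0.37·(0.842)²/(0.72−0.63)² = 20.4.
At s = 20.4: P(θ<0.72) ≈ 0.796. Adjusting to match 0.8 gives s ≈ 20.94.
So α = 0.63·20.94 ≈ 13.19, β = 0.37·20.94 ≈ 7.75.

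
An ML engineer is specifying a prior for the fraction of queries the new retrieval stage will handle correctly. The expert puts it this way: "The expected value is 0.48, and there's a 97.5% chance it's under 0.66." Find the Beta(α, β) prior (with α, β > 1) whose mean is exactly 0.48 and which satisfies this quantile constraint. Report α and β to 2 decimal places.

α ≈ 13.71, β ≈ 14.85

With mean 0.48 fixed, write α = 0.48s, β = 0.52s where s = α+β.
Need P(θ < 0.66) = 0.975 under Beta(0.48s, 0.52s). Normal approximation: (q−m)/√(m(1−m)/s) ≈ z_{0.975} = 1.96, so s ≈ 0.48·0.52·(1.96)²/(0.66−0.48)² = 29.6.
At s = 29.6: P(θ<0.66) ≈ 0.977. Adjusting to match 0.975 gives s ≈ 28.56.
So α = 0.48·28.56 ≈ 13.71, β = 0.52·28.56 ≈ 14.85.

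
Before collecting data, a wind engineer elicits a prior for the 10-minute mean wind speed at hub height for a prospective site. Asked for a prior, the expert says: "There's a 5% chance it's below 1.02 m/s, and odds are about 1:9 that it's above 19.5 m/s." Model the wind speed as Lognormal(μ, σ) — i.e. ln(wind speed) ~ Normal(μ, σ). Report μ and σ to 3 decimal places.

If T ~ Lognormal(μ,σ) then ln T ~ Normal(μ,σ), so the p-quantile of ln T is μ + z_p·σ.
ln(1.02) = 0.0198 and ln(19.5) = 2.97; z_{0.05} = -1.645, z_{0.9} = 1.282.
σ = (2.97 − 0.0198)/(1.282 − (-1.645)) = 1.008.
μ = 0.0198 − (-1.645)·1.008 = 1.678.

μ ≈ 1.678, σ ≈ 1.008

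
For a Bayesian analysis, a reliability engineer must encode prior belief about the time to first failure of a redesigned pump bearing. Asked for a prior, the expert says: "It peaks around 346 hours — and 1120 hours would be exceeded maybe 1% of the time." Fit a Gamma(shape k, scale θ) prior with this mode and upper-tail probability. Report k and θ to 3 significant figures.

Gamma(k,θ) with k>1 has mode (k−1)θ, so θ = 346/(k−1).
Need P(X < 1120) = 0.99 with θ tied to k this way. Start at k = 2, θ = 346: P(X<1120) ≈ 0.834.
Too low — raise k to concentrate. Iterating converges to k ≈ 4.2.
Then θ = 346/(4.2−1) ≈ 108.

k ≈ 4.2, θ ≈ 108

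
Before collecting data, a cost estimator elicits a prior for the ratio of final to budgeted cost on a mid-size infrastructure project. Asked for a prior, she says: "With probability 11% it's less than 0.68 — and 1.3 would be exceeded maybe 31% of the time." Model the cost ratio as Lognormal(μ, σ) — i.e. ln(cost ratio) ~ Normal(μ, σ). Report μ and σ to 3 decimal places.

μ ≈ 0.076, σ ≈ 0.376

If T ~ Lognormal(μ,σ) then ln T ~ Normal(μ,σ), so the p-quantile of ln T is μ + z_p·σ.
ln(0.68) = -0.3857 and ln(1.3) = 0.2624; z_{0.11} = -1.227, z_{0.69} = 0.4959.
σ = (0.2624 − -0.3857)/(0.4959 − (-1.227)) = 0.376.
μ = -0.3857 − (-1.227)·0.376 = 0.076.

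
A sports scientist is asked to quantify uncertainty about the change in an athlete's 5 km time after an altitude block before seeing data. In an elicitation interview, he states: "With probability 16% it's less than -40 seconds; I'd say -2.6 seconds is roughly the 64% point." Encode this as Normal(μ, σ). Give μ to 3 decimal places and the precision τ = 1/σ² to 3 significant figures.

The p-quantile of Normal(μ,σ) is μ + z_p·σ, with z_{0.16} = -0.9945 and z_{0.64} = 0.3585.
Eliminate σ: μ = (z₂·x₁ − z₁·x₂)/(z₂ − z₁) = (0.3585·-40 − (-0.9945)·-2.6)/1.353 = -12.509.
Then σ = (x₂ − x₁)/(z₂ − z₁) = (-2.6 − -40)/1.353 = 27.644.
Precision τ = 1/σ² = 1/27.64² = 0.00131.

μ = -12.509, τ = 0.00131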